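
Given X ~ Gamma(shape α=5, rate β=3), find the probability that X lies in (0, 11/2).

P(0 < X < 11/2) = ∫_{0}^{11/2} f(x) dx
where f(x) = \frac{81 x^{4} e^{- 3 x}}{8}
= 1 - \frac{510803}{128 e^{\frac{33}{2}}}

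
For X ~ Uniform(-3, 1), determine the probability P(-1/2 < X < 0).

P(-1/2 < X < 0) = ∫_{-1/2}^{0} f(x) dx
where f(x) = \frac{1}{4}
= \frac{1}{8}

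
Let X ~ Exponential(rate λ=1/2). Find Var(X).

For X ~ Exponential(rate λ=1/2):
Var(X) = 4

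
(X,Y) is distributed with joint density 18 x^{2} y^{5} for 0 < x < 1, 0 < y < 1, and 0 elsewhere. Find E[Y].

E[Y] = ∫_0^1 ∫_0^1 y × f(x,y) dx dy
= \frac{6}{7}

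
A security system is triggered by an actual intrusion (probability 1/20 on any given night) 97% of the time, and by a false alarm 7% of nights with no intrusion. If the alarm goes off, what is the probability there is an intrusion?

Let D = the rare event, + = positive/flagged.
P(D) = 1/20
P(+|D) = 97/100
P(+|D') = 7/100
P(+) = P(+|D)P(D) + P(+|D')P(D')
     = \frac{97}{100} × \frac{1}{20} + \frac{7}{100} × \frac{19}{20}
     = \frac{23}{200}
P(D|+) = P(+|D)P(D)/P(+) = \frac{97}{230}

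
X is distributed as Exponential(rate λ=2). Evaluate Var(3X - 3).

For X ~ Exponential(rate λ=2):
Var(X) = \frac{1}{4}
Var(3X - 3) = (3)² × Var(X) = 9 × \frac{1}{4} = \frac{9}{4}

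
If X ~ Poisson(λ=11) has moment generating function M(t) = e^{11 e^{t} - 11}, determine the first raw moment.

To find E[X], compute M^(1)(0):
M^(1)(t) = 11 e^{t} e^{11 e^{t} - 11}
M^(1)(0) = 11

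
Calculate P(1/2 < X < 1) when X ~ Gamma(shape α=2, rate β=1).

P(1/2 < X < 1) = ∫_{1/2}^{1} f(x) dx
where f(x) = x e^{- x}
= - \frac{2}{e} + \frac{3}{2 e^{\frac{1}{2}}}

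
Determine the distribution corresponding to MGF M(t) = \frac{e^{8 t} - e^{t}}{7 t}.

The MGF M(t) = \frac{e^{8 t} - e^{t}}{7 t} is the standard form for the Uniform distribution.
Comparing with the known MGF formula identifies: Uniform(1, 8)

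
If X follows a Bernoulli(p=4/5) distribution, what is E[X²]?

Using the identity E[X²] = Var(X) + (E[X])²:
E[X] = \frac{4}{5}
Var(X) = \frac{4}{25}
E[X²] = \frac{4}{25} + (\frac{4}{5})²
= \frac{4}{5}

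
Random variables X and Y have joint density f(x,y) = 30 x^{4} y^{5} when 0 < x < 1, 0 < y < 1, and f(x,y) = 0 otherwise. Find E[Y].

E[Y] = ∫_0^1 ∫_0^1 y × f(x,y) dx dy
= \frac{6}{7}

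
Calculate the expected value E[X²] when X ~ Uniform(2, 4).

Using the identity E[X²] = Var(X) + (E[X])²:
E[X] = 3
Var(X) = \frac{1}{3}
E[X²] = \frac{1}{3} + (3)²
= \frac{28}{3}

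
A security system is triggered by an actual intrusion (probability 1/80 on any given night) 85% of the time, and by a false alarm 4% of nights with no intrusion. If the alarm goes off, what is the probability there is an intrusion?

Let D = the rare event, + = positive/flagged.
P(D) = 1/80
P(+|D) = 85/100 = 17/20
P(+|D') = 4/100 = 1/25
P(+) = P(+|D)P(D) + P(+|D')P(D')
     = \frac{17}{20} × \frac{1}{80} + \frac{1}{25} × \frac{79}{80}
     = \frac{401}{8000}
P(D|+) = P(+|D)P(D)/P(+) = \frac{85}{401}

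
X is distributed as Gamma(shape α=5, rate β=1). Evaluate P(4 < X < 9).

P(4 < X < 9) = ∫_{4}^{9} f(x) dx
where f(x) = \frac{x^{4} e^{- x}}{24}
= \frac{-10689 + 824 e^{5}}{24 e^{9}}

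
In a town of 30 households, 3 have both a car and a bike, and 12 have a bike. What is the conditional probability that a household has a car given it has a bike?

P(A ∩ B) = 3/30 = 1/10
P(B) = 12/30 = 2/5
P(A|B) = P(A ∩ B) / P(B) = (1/10) / (2/5) = 1/4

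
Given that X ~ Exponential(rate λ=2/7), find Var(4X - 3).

For X ~ Exponential(rate λ=2/7):
Var(X) = \frac{49}{4}
Var(4X - 3) = (4)² × Var(X) = 16 × \frac{49}{4} = 196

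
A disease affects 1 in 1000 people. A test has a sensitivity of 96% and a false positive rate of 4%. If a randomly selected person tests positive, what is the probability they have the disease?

Let D = the rare event, + = positive/flagged.
P(D) = 1/1000
P(+|D) = 96/100 = 24/25
P(+|D') = 4/100 = 1/25
P(+) = P(+|D)P(D) + P(+|D')P(D')
     = \frac{24}{25} × \frac{1}{1000} + \frac{1}{25} × \frac{999}{1000}
     = \frac{1023}{25000}
P(D|+) = P(+|D)P(D)/P(+) = \frac{8}{341}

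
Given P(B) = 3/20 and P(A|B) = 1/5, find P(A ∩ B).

By definition, P(A|B) = P(A ∩ B) / P(B)
So P(A ∩ B) = P(A|B) × P(B)
= 1/5 × 3/20
= 3/100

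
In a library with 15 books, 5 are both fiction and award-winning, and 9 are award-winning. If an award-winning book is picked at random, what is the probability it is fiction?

P(A ∩ B) = 5/15 = 1/3
P(B) = 9/15 = 3/5
P(A|B) = P(A ∩ B) / P(B) = (1/3) / (3/5) = 5/9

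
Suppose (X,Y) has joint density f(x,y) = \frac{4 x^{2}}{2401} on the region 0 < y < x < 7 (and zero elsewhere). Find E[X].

f_X(x) = ∫_0^x \frac{4 x^{2}}{2401} dy = \frac{4 x^{3}}{2401}
E[X] = ∫_0^7 x × (\frac{4 x^{3}}{2401}) dx = \frac{28}{5}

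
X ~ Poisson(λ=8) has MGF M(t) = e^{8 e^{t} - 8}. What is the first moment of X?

To find E[X], compute M^(1)(0):
M^(1)(t) = 8 e^{t} e^{8 e^{t} - 8}
M^(1)(0) = 8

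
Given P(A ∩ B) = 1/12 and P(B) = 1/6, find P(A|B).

P(A|B) = P(A ∩ B) / P(B)
= (1/12) / (1/6)
= 1/2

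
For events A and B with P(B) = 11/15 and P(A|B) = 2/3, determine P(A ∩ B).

By definition, P(A|B) = P(A ∩ B) / P(B)
So P(A ∩ B) = P(A|B) × P(B)
= 2/3 × 11/15
= 22/45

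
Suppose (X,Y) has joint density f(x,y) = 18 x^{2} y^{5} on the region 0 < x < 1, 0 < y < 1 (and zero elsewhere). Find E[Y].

E[Y] = ∫_0^1 ∫_0^1 y × f(x,y) dx dy
= \frac{6}{7}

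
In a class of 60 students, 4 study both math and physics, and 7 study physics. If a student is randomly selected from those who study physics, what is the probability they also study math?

P(A ∩ B) = 4/60 = 1/15
P(B) = 7/60
P(A|B) = P(A ∩ B) / P(B) = (1/15) / (7/60) = 4/7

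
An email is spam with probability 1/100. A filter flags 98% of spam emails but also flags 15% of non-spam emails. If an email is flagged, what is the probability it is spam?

Let D = the rare event, + = positive/flagged.
P(D) = 1/100
P(+|D) = 98/100 = 49/50
P(+|D') = 15/100 = 3/20
P(+) = P(+|D)P(D) + P(+|D')P(D')
     = \frac{49}{50} × \frac{1}{100} + \frac{3}{20} × \frac{99}{100}
     = \frac{1583}{10000}
P(D|+) = P(+|D)P(D)/P(+) = \frac{98}{1583}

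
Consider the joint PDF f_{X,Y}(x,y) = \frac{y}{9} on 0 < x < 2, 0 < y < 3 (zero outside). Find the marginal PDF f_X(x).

f_X(x) = ∫_0^3 f(x,y) dy
= ∫_0^3 \frac{y}{9} dy
= \frac{1}{2} for 0 < x < 2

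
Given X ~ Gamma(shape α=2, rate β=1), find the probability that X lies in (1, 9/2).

P(1 < X < 9/2) = ∫_{1}^{9/2} f(x) dx
where f(x) = x e^{- x}
= - \frac{11}{2 e^{\frac{9}{2}}} + \frac{2}{e}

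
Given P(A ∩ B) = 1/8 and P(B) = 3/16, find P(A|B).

P(A|B) = P(A ∩ B) / P(B)
= (1/8) / (3/16)
= 2/3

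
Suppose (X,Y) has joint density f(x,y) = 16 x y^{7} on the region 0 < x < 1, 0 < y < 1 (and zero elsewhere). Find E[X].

E[X] = ∫_0^1 ∫_0^1 x × f(x,y) dy dx
= ∫_0^1 ∫_0^1 x × (16 x y^{7}) dy dx
= \frac{2}{3}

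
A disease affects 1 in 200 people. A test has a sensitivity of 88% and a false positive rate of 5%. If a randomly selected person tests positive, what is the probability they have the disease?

Let D = the rare event, + = positive/flagged.
P(D) = 1/200
P(+|D) = 88/100 = 22/25
P(+|D') = 5/100 = 1/20
P(+) = P(+|D)P(D) + P(+|D')P(D')
     = \frac{22}{25} × \frac{1}{200} + \frac{1}{20} × \frac{199}{200}
     = \frac{1083}{20000}
P(D|+) = P(+|D)P(D)/P(+) = \frac{88}{1083}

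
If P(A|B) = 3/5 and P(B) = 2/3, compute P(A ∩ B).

By definition, P(A|B) = P(A ∩ B) / P(B)
So P(A ∩ B) = P(A|B) × P(B)
= 3/5 × 2/3
= 2/5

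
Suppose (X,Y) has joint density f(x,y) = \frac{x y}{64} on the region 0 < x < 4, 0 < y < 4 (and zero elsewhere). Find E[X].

f_X(x) = ∫_0^4 \frac{x y}{64} dy = \frac{x}{8}
E[X] = ∫_0^4 x × (\frac{x}{8}) dx = \frac{8}{3}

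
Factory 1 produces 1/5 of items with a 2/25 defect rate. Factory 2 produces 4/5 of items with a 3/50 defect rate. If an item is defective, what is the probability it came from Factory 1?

Using Bayes' theorem:
P(F1) = 1/5, P(D|F1) = 2/25
P(F2) = 4/5, P(D|F2) = 3/50
P(D) = P(D|F1)P(F1) + P(D|F2)P(F2)
     = \frac{8}{125}
P(F1|D) = P(D|F1)P(F1) / P(D)
= \frac{1}{4}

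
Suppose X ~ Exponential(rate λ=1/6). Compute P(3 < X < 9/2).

P(3 < X < 9/2) = ∫_{3}^{9/2} f(x) dx
where f(x) = \frac{e^{- \frac{x}{6}}}{6}
= - \frac{1}{e^{\frac{3}{4}}} + e^{- \frac{1}{2}}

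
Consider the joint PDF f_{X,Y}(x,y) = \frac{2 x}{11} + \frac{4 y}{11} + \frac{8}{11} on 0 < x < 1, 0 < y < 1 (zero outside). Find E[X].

E[X] = ∫_0^1 ∫_0^1 x × f(x,y) dy dx
= ∫_0^1 ∫_0^1 x × (\frac{2 x}{11} + \frac{4 y}{11} + \frac{8}{11}) dy dx
= \frac{17}{33}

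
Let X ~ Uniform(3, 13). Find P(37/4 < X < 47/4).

P(37/4 < X < 47/4) = ∫_{37/4}^{47/4} f(x) dx
where f(x) = \frac{1}{10}
= \frac{1}{4}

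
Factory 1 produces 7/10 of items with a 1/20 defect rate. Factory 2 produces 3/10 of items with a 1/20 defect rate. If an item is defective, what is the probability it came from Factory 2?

Using Bayes' theorem:
P(F1) = 7/10, P(D|F1) = 1/20
P(F2) = 3/10, P(D|F2) = 1/20
P(D) = P(D|F1)P(F1) + P(D|F2)P(F2)
     = \frac{1}{20}
P(F2|D) = P(D|F2)P(F2) / P(D)
= \frac{3}{10}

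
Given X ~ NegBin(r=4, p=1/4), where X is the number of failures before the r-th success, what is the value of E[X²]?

Using the identity E[X²] = Var(X) + (E[X])²:
E[X] = 12
Var(X) = 48
E[X²] = 48 + (12)²
= 192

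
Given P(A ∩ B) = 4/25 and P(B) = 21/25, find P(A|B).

P(A|B) = P(A ∩ B) / P(B)
= (4/25) / (21/25)
= 4/21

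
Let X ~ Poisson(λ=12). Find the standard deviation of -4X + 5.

For X ~ Poisson(λ=12):
Var(X) = 12
SD(X) = √(Var(X)) = √(12) = 2 \sqrt{3}
SD(-4X + 5) = |-4| × SD(X) = 4 × 2 \sqrt{3} = 8 \sqrt{3}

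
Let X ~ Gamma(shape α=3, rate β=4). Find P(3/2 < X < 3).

P(3/2 < X < 3) = ∫_{3/2}^{3} f(x) dx
where f(x) = 32 x^{2} e^{- 4 x}
= \frac{5 \left(-17 + 5 e^{6}\right)}{e^{12}}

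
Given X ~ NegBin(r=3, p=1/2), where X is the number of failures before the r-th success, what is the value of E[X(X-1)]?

E[X(X-1)] = E[X² - X] = E[X²] - E[X]
E[X] = 3
E[X²] = Var(X) + (E[X])² = 6 + (3)² = 15
E[X(X-1)] = 15 - 3 = 12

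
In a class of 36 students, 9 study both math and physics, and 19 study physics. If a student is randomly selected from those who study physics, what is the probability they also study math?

P(A ∩ B) = 9/36 = 1/4
P(B) = 19/36
P(A|B) = P(A ∩ B) / P(B) = (1/4) / (19/36) = 9/19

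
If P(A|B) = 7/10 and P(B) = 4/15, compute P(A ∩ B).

By definition, P(A|B) = P(A ∩ B) / P(B)
So P(A ∩ B) = P(A|B) × P(B)
= 7/10 × 4/15
= 14/75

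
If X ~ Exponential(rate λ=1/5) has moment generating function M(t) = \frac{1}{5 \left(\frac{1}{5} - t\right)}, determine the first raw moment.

To find E[X], compute M^(1)(0):
M^(1)(t) = \frac{1}{5 \left(\frac{1}{5} - t\right)^{2}}
M^(1)(0) = 5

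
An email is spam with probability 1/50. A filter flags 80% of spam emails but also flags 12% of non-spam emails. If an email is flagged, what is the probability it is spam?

Let D = the rare event, + = positive/flagged.
P(D) = 1/50
P(+|D) = 80/100 = 4/5
P(+|D') = 12/100 = 3/25
P(+) = P(+|D)P(D) + P(+|D')P(D')
     = \frac{4}{5} × \frac{1}{50} + \frac{3}{25} × \frac{49}{50}
     = \frac{167}{1250}
P(D|+) = P(+|D)P(D)/P(+) = \frac{20}{167}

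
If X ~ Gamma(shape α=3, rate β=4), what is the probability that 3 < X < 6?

P(3 < X < 6) = ∫_{3}^{6} f(x) dx
where f(x) = 32 x^{2} e^{- 4 x}
= \frac{-313 + 85 e^{12}}{e^{24}}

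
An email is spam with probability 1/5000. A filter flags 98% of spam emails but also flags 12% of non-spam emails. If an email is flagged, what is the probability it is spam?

Let D = the rare event, + = positive/flagged.
P(D) = 1/5000
P(+|D) = 98/100 = 49/50
P(+|D') = 12/100 = 3/25
P(+) = P(+|D)P(D) + P(+|D')P(D')
     = \frac{49}{50} × \frac{1}{5000} + \frac{3}{25} × \frac{4999}{5000}
     = \frac{30043}{250000}
P(D|+) = P(+|D)P(D)/P(+) = \frac{49}{30043}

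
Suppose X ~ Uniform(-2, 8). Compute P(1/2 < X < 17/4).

P(1/2 < X < 17/4) = ∫_{1/2}^{17/4} f(x) dx
where f(x) = \frac{1}{10}
= \frac{3}{8}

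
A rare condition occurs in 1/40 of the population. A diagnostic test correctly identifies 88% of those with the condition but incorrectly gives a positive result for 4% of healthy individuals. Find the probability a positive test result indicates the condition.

Let D = the rare event, + = positive/flagged.
P(D) = 1/40
P(+|D) = 88/100 = 22/25
P(+|D') = 4/100 = 1/25
P(+) = P(+|D)P(D) + P(+|D')P(D')
     = \frac{22}{25} × \frac{1}{40} + \frac{1}{25} × \frac{39}{40}
     = \frac{61}{1000}
P(D|+) = P(+|D)P(D)/P(+) = \frac{22}{61}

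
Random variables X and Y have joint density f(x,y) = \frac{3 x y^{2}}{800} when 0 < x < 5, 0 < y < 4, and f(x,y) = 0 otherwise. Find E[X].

f_X(x) = ∫_0^4 \frac{3 x y^{2}}{800} dy = \frac{2 x}{25}
E[X] = ∫_0^5 x × (\frac{2 x}{25}) dx = \frac{10}{3}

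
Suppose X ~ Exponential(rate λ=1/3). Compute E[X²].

Using the identity E[X²] = Var(X) + (E[X])²:
E[X] = 3
Var(X) = 9
E[X²] = 9 + (3)²
= 18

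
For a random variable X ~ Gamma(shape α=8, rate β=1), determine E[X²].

Using the identity E[X²] = Var(X) + (E[X])²:
E[X] = 8
Var(X) = 8
E[X²] = 8 + (8)²
= 72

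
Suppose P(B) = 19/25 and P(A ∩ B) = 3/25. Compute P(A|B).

P(A|B) = P(A ∩ B) / P(B)
= (3/25) / (19/25)
= 3/19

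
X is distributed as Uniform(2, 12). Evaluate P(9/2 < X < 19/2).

P(9/2 < X < 19/2) = ∫_{9/2}^{19/2} f(x) dx
where f(x) = \frac{1}{10}
= \frac{1}{2}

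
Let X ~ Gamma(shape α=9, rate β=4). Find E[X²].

Using the identity E[X²] = Var(X) + (E[X])²:
E[X] = \frac{9}{4}
Var(X) = \frac{9}{16}
E[X²] = \frac{9}{16} + (\frac{9}{4})²
= \frac{45}{8}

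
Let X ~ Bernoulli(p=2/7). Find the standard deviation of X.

For X ~ Bernoulli(p=2/7):
Var(X) = \frac{10}{49}
SD(X) = √(Var(X)) = √(\frac{10}{49}) = \frac{\sqrt{10}}{7}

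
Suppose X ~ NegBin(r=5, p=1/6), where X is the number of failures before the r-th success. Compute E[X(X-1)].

E[X(X-1)] = E[X² - X] = E[X²] - E[X]
E[X] = 25
E[X²] = Var(X) + (E[X])² = 150 + (25)² = 775
E[X(X-1)] = 775 - 25 = 750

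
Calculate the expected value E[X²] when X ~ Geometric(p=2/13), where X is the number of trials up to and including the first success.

Using the identity E[X²] = Var(X) + (E[X])²:
E[X] = \frac{13}{2}
Var(X) = \frac{143}{4}
E[X²] = \frac{143}{4} + (\frac{13}{2})²
= 78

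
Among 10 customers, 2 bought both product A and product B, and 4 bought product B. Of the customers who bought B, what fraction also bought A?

P(A ∩ B) = 2/10 = 1/5
P(B) = 4/10 = 2/5
P(A|B) = P(A ∩ B) / P(B) = (1/5) / (2/5) = 1/2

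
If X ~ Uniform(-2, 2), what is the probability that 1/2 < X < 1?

P(1/2 < X < 1) = ∫_{1/2}^{1} f(x) dx
where f(x) = \frac{1}{4}
= \frac{1}{8}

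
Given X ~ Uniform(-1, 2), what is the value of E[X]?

For X ~ Uniform(-1, 2), the expected value is:
E[X] = \frac{1}{2}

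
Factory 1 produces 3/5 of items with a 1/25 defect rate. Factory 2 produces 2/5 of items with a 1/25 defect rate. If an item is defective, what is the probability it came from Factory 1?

Using Bayes' theorem:
P(F1) = 3/5, P(D|F1) = 1/25
P(F2) = 2/5, P(D|F2) = 1/25
P(D) = P(D|F1)P(F1) + P(D|F2)P(F2)
     = \frac{1}{25}
P(F1|D) = P(D|F1)P(F1) / P(D)
= \frac{3}{5}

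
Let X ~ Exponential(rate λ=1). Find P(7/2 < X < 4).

P(7/2 < X < 4) = ∫_{7/2}^{4} f(x) dx
where f(x) = e^{- x}
= - \frac{1}{e^{4}} + e^{- \frac{7}{2}}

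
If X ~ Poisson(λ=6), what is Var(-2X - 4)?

For X ~ Poisson(λ=6):
Var(X) = 6
Var(-2X - 4) = (-2)² × Var(X) = 4 × 6 = 24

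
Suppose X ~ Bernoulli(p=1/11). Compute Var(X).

For X ~ Bernoulli(p=1/11):
Var(X) = \frac{10}{121}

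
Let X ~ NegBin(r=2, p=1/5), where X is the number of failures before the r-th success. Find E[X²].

Using the identity E[X²] = Var(X) + (E[X])²:
E[X] = 8
Var(X) = 40
E[X²] = 40 + (8)²
= 104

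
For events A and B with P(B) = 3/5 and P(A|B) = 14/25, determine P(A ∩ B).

By definition, P(A|B) = P(A ∩ B) / P(B)
So P(A ∩ B) = P(A|B) × P(B)
= 14/25 × 3/5
= 42/125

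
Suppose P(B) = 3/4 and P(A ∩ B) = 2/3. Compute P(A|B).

P(A|B) = P(A ∩ B) / P(B)
= (2/3) / (3/4)
= 8/9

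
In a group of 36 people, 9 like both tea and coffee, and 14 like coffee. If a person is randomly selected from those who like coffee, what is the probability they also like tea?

P(A ∩ B) = 9/36 = 1/4
P(B) = 14/36 = 7/18
P(A|B) = P(A ∩ B) / P(B) = (1/4) / (7/18) = 9/14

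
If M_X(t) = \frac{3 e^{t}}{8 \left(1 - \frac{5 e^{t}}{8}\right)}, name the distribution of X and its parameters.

The MGF M(t) = \frac{3 e^{t}}{8 \left(1 - \frac{5 e^{t}}{8}\right)} is the standard form for the Geometric distribution.
Comparing with the known MGF formula identifies: Geometric(p=3/8), X = trial number of first success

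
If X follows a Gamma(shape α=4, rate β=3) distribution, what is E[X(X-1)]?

E[X(X-1)] = E[X² - X] = E[X²] - E[X]
E[X] = \frac{4}{3}
E[X²] = Var(X) + (E[X])² = \frac{4}{9} + (\frac{4}{3})² = \frac{20}{9}
E[X(X-1)] = \frac{20}{9} - \frac{4}{3} = \frac{8}{9}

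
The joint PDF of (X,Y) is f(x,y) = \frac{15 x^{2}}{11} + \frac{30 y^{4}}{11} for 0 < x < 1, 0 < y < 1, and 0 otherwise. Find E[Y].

E[Y] = ∫_0^1 ∫_0^1 y × f(x,y) dx dy
= \frac{15}{22}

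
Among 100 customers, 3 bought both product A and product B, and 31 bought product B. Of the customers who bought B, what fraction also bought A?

P(A ∩ B) = 3/100
P(B) = 31/100
P(A|B) = P(A ∩ B) / P(B) = (3/100) / (31/100) = 3/31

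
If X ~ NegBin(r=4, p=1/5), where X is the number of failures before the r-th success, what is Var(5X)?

For X ~ NegBin(r=4, p=1/5), where X is the number of failures before the r-th success:
Var(X) = 80
Var(5X) = (5)² × Var(X) = 25 × 80 = 2000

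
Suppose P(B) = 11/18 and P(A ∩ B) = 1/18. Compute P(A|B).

P(A|B) = P(A ∩ B) / P(B)
= (1/18) / (11/18)
= 1/11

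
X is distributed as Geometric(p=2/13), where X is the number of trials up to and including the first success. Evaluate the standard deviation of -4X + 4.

For X ~ Geometric(p=2/13), where X is the number of trials up to and including the first success:
Var(X) = \frac{143}{4}
SD(X) = √(Var(X)) = √(\frac{143}{4}) = \frac{\sqrt{143}}{2}
SD(-4X + 4) = |-4| × SD(X) = 4 × \frac{\sqrt{143}}{2} = 2 \sqrt{143}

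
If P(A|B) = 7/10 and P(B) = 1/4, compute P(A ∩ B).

By definition, P(A|B) = P(A ∩ B) / P(B)
So P(A ∩ B) = P(A|B) × P(B)
= 7/10 × 1/4
= 7/40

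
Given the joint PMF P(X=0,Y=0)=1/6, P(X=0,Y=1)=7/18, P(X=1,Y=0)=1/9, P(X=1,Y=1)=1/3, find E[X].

First find marginal of X:
P(X=0) = 5/9
P(X=1) = 4/9
E[X] = 0 × 5/9 + 1 × 4/9 = 4/9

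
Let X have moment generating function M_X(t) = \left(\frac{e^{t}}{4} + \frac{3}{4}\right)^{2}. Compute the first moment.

To find E[X], compute M^(1)(0):
M^(1)(t) = \frac{\left(\frac{e^{t}}{4} + \frac{3}{4}\right) e^{t}}{2}
M^(1)(0) = \frac{1}{2}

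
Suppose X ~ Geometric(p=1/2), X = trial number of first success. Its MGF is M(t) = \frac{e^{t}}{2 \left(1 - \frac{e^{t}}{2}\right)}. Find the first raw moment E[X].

To find E[X], compute M^(1)(0):
M^(1)(t) = \frac{e^{t}}{2 \left(1 - \frac{e^{t}}{2}\right)} + \frac{e^{2 t}}{4 \left(1 - \frac{e^{t}}{2}\right)^{2}}
M^(1)(0) = 2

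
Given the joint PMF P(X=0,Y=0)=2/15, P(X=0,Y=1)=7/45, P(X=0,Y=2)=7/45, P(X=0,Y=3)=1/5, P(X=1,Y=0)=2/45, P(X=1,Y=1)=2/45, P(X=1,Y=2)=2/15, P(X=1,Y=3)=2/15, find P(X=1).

P(X=1) = P(X=1,Y=0) + P(X=1,Y=1) + P(X=1,Y=2) + P(X=1,Y=3)
= 2/45 + 2/45 + 2/15 + 2/15
= 16/45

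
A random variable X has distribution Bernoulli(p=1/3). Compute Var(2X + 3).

For X ~ Bernoulli(p=1/3):
Var(X) = \frac{2}{9}
Var(2X + 3) = (2)² × Var(X) = 4 × \frac{2}{9} = \frac{8}{9}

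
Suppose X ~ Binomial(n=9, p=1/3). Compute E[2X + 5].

For X ~ Binomial(n=9, p=1/3):
E[X] = 3
E[2X + 5] = 2 × E[X] + 5 = 11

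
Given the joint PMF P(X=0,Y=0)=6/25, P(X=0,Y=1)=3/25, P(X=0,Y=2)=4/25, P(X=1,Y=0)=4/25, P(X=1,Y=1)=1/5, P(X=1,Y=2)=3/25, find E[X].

First find marginal of X:
P(X=0) = 13/25
P(X=1) = 12/25
E[X] = 0 × 13/25 + 1 × 12/25 = 12/25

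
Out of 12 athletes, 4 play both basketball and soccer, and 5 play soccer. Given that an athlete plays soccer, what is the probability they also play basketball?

P(A ∩ B) = 4/12 = 1/3
P(B) = 5/12
P(A|B) = P(A ∩ B) / P(B) = (1/3) / (5/12) = 4/5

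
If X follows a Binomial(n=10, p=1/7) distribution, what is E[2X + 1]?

For X ~ Binomial(n=10, p=1/7):
E[X] = \frac{10}{7}
E[2X + 1] = 2 × E[X] + 1 = \frac{27}{7}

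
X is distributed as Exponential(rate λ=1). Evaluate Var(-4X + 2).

For X ~ Exponential(rate λ=1):
Var(X) = 1
Var(-4X + 2) = (-4)² × Var(X) = 16 × 1 = 16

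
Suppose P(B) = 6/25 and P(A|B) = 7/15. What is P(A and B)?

By definition, P(A|B) = P(A ∩ B) / P(B)
So P(A ∩ B) = P(A|B) × P(B)
= 7/15 × 6/25
= 14/125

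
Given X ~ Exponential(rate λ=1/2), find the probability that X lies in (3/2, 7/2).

P(3/2 < X < 7/2) = ∫_{3/2}^{7/2} f(x) dx
where f(x) = \frac{e^{- \frac{x}{2}}}{2}
= - \frac{1 - e}{e^{\frac{7}{4}}}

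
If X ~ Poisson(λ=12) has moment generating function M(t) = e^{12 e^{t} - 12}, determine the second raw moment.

To find E[X^2], compute M^(2)(0):
M^(1)(t) = 12 e^{t} e^{12 e^{t} - 12}
M^(2)(t) = 144 e^{2 t} e^{12 e^{t} - 12} + 12 e^{t} e^{12 e^{t} - 12}
M^(2)(0) = 156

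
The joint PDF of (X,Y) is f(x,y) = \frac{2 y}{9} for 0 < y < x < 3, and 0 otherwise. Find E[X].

f_X(x) = ∫_0^x \frac{2 y}{9} dy = \frac{x^{2}}{9}
E[X] = ∫_0^3 x × (\frac{x^{2}}{9}) dx = \frac{9}{4}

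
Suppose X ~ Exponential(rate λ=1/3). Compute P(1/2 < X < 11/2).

P(1/2 < X < 11/2) = ∫_{1/2}^{11/2} f(x) dx
where f(x) = \frac{e^{- \frac{x}{3}}}{3}
= - \frac{1 - e^{\frac{5}{3}}}{e^{\frac{11}{6}}}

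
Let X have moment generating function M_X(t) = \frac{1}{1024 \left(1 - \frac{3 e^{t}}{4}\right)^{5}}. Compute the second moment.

To find E[X^2], compute M^(2)(0):
M^(1)(t) = \frac{15 e^{t}}{4096 \left(1 - \frac{3 e^{t}}{4}\right)^{6}}
M^(2)(t) = \frac{15 e^{t}}{4096 \left(1 - \frac{3 e^{t}}{4}\right)^{6}} + \frac{135 e^{2 t}}{8192 \left(1 - \frac{3 e^{t}}{4}\right)^{7}}
M^(2)(0) = 285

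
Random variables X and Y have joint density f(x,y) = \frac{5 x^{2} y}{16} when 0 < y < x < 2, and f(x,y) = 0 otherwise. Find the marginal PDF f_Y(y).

f_Y(y) = ∫_y^2 \frac{5 x^{2} y}{16} dx = \frac{5 y \left(8 - y^{3}\right)}{48}
for 0 < y < 2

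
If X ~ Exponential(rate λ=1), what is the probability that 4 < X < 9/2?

P(4 < X < 9/2) = ∫_{4}^{9/2} f(x) dx
where f(x) = e^{- x}
= - \frac{1}{e^{\frac{9}{2}}} + e^{-4}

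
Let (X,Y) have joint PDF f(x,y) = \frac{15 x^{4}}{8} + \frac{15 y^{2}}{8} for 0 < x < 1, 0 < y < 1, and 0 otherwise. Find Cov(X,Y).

E[XY] = ∫∫ xy × f(x,y) dx dy = \frac{25}{64}
E[X] = \frac{5}{8}
E[Y] = \frac{21}{32}
Cov(X,Y) = E[XY] - E[X]E[Y] = - \frac{5}{256}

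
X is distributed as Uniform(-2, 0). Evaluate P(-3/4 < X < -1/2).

P(-3/4 < X < -1/2) = ∫_{-3/4}^{-1/2} f(x) dx
where f(x) = \frac{1}{2}
= \frac{1}{8}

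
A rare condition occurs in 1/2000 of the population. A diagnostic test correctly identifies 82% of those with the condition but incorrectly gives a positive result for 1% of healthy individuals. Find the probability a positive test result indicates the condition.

Let D = the rare event, + = positive/flagged.
P(D) = 1/2000
P(+|D) = 82/100 = 41/50
P(+|D') = 1/100
P(+) = P(+|D)P(D) + P(+|D')P(D')
     = \frac{41}{50} × \frac{1}{2000} + \frac{1}{100} × \frac{1999}{2000}
     = \frac{2081}{200000}
P(D|+) = P(+|D)P(D)/P(+) = \frac{82}{2081}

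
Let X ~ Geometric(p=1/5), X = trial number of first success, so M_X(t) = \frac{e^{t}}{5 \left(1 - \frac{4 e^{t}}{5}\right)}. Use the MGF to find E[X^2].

To find E[X^2], compute M^(2)(0):
M^(1)(t) = \frac{e^{t}}{5 \left(1 - \frac{4 e^{t}}{5}\right)} + \frac{4 e^{2 t}}{25 \left(1 - \frac{4 e^{t}}{5}\right)^{2}}
M^(2)(t) = \frac{e^{t}}{5 \left(1 - \frac{4 e^{t}}{5}\right)} + \frac{12 e^{2 t}}{25 \left(1 - \frac{4 e^{t}}{5}\right)^{2}} + \frac{32 e^{3 t}}{125 \left(1 - \frac{4 e^{t}}{5}\right)^{3}}
M^(2)(0) = 45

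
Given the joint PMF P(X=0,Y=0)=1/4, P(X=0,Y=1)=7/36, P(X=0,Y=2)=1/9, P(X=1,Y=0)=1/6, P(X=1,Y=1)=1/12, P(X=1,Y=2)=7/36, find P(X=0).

P(X=0) = P(X=0,Y=0) + P(X=0,Y=1) + P(X=0,Y=2)
= 1/4 + 7/36 + 1/9
= 5/9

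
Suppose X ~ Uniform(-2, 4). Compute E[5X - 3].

For X ~ Uniform(-2, 4):
E[X] = 1
E[5X - 3] = 5 × E[X] - 3 = 2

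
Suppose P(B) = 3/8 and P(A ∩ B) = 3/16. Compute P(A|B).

P(A|B) = P(A ∩ B) / P(B)
= (3/16) / (3/8)
= 1/2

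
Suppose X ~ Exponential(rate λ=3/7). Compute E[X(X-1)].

E[X(X-1)] = E[X² - X] = E[X²] - E[X]
E[X] = \frac{7}{3}
E[X²] = Var(X) + (E[X])² = \frac{49}{9} + (\frac{7}{3})² = \frac{98}{9}
E[X(X-1)] = \frac{98}{9} - \frac{7}{3} = \frac{77}{9}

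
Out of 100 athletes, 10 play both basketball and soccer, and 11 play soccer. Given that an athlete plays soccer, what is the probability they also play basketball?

P(A ∩ B) = 10/100 = 1/10
P(B) = 11/100
P(A|B) = P(A ∩ B) / P(B) = (1/10) / (11/100) = 10/11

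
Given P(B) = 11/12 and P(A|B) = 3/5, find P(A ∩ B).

By definition, P(A|B) = P(A ∩ B) / P(B)
So P(A ∩ B) = P(A|B) × P(B)
= 3/5 × 11/12
= 11/20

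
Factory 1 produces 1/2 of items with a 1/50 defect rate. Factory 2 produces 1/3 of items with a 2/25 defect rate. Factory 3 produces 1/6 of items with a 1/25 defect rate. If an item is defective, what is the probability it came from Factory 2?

Using Bayes' theorem:
P(F1) = 1/2, P(D|F1) = 1/50
P(F2) = 1/3, P(D|F2) = 2/25
P(F3) = 1/6, P(D|F3) = 1/25
P(D) = P(D|F1)P(F1) + P(D|F2)P(F2) + P(D|F3)P(F3)
     = \frac{13}{300}
P(F2|D) = P(D|F2)P(F2) / P(D)
= \frac{8}{13}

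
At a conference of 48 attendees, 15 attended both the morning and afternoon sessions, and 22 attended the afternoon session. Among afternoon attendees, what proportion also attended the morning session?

P(A ∩ B) = 15/48 = 5/16
P(B) = 22/48 = 11/24
P(A|B) = P(A ∩ B) / P(B) = (5/16) / (11/24) = 15/22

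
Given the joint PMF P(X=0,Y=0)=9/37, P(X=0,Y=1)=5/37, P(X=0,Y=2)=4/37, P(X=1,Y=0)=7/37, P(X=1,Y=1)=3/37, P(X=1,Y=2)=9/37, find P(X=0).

P(X=0) = P(X=0,Y=0) + P(X=0,Y=1) + P(X=0,Y=2)
= 9/37 + 5/37 + 4/37
= 18/37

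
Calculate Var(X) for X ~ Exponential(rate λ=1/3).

For X ~ Exponential(rate λ=1/3):
Var(X) = 9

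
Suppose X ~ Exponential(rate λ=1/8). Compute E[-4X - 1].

For X ~ Exponential(rate λ=1/8):
E[X] = 8
E[-4X - 1] = -4 × E[X] - 1 = -33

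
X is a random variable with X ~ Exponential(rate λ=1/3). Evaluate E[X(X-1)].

E[X(X-1)] = E[X² - X] = E[X²] - E[X]
E[X] = 3
E[X²] = Var(X) + (E[X])² = 9 + (3)² = 18
E[X(X-1)] = 18 - 3 = 15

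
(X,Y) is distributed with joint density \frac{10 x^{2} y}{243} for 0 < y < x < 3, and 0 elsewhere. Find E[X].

f_X(x) = ∫_0^x \frac{10 x^{2} y}{243} dy = \frac{5 x^{4}}{243}
E[X] = ∫_0^3 x × (\frac{5 x^{4}}{243}) dx = \frac{5}{2}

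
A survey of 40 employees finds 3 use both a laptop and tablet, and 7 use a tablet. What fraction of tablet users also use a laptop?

P(A ∩ B) = 3/40
P(B) = 7/40
P(A|B) = P(A ∩ B) / P(B) = (3/40) / (7/40) = 3/7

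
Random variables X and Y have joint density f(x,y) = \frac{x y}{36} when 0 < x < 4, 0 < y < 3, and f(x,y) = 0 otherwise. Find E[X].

f_X(x) = ∫_0^3 \frac{x y}{36} dy = \frac{x}{8}
E[X] = ∫_0^4 x × (\frac{x}{8}) dx = \frac{8}{3}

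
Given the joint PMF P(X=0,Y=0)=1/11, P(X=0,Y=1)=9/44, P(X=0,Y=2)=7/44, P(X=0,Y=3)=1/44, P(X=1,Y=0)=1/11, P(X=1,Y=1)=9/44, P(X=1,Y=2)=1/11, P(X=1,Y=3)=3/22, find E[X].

First find marginal of X:
P(X=0) = 21/44
P(X=1) = 23/44
E[X] = 0 × 21/44 + 1 × 23/44 = 23/44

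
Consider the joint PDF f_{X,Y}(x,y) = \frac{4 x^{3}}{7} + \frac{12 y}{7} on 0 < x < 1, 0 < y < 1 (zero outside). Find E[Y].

E[Y] = ∫_0^1 ∫_0^1 y × f(x,y) dx dy
= \frac{9}{14}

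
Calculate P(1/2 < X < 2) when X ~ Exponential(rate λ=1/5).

P(1/2 < X < 2) = ∫_{1/2}^{2} f(x) dx
where f(x) = \frac{e^{- \frac{x}{5}}}{5}
= - \frac{1}{e^{\frac{2}{5}}} + e^{- \frac{1}{10}}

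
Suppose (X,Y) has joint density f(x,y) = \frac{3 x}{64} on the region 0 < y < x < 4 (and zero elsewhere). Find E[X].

f_X(x) = ∫_0^x \frac{3 x}{64} dy = \frac{3 x^{2}}{64}
E[X] = ∫_0^4 x × (\frac{3 x^{2}}{64}) dx = 3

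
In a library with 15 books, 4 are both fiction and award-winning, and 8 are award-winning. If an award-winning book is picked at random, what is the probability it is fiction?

P(A ∩ B) = 4/15
P(B) = 8/15
P(A|B) = P(A ∩ B) / P(B) = (4/15) / (8/15) = 1/2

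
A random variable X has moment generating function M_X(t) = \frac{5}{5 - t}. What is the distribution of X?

The MGF M(t) = \frac{5}{5 - t} is the standard form for the Exponential distribution.
Comparing with the known MGF formula identifies: Exponential(rate λ=5)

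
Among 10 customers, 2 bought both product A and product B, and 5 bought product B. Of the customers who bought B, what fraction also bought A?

P(A ∩ B) = 2/10 = 1/5
P(B) = 5/10 = 1/2
P(A|B) = P(A ∩ B) / P(B) = (1/5) / (1/2) = 2/5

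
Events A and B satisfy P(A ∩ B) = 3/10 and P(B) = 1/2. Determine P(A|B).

P(A|B) = P(A ∩ B) / P(B)
= (3/10) / (1/2)
= 3/5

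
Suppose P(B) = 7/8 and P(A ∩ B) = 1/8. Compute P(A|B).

P(A|B) = P(A ∩ B) / P(B)
= (1/8) / (7/8)
= 1/7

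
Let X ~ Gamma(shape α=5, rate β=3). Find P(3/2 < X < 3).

P(3/2 < X < 3) = ∫_{3/2}^{3} f(x) dx
where f(x) = \frac{81 x^{4} e^{- 3 x}}{8}
= - \frac{3563}{8 e^{9}} + \frac{6131}{128 e^{\frac{9}{2}}}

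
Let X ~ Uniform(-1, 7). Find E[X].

For X ~ Uniform(-1, 7), the expected value is:
E[X] = 3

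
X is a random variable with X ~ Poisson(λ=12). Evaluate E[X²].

Using the identity E[X²] = Var(X) + (E[X])²:
E[X] = 12
Var(X) = 12
E[X²] = 12 + (12)²
= 156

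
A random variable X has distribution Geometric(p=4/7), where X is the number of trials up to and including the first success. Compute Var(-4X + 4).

For X ~ Geometric(p=4/7), where X is the number of trials up to and including the first success:
Var(X) = \frac{21}{16}
Var(-4X + 4) = (-4)² × Var(X) = 16 × \frac{21}{16} = 21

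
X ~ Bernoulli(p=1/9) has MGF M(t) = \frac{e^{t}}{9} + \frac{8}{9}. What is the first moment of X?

To find E[X], compute M^(1)(0):
M^(1)(t) = \frac{e^{t}}{9}
M^(1)(0) = \frac{1}{9}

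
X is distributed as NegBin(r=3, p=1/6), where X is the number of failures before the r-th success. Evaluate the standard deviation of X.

For X ~ NegBin(r=3, p=1/6), where X is the number of failures before the r-th success:
Var(X) = 90
SD(X) = √(Var(X)) = √(90) = 3 \sqrt{10}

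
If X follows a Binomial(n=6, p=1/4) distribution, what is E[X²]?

Using the identity E[X²] = Var(X) + (E[X])²:
E[X] = \frac{3}{2}
Var(X) = \frac{9}{8}
E[X²] = \frac{9}{8} + (\frac{3}{2})²
= \frac{27}{8}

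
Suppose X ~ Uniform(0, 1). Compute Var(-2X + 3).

For X ~ Uniform(0, 1):
Var(X) = \frac{1}{12}
Var(-2X + 3) = (-2)² × Var(X) = 4 × \frac{1}{12} = \frac{1}{3}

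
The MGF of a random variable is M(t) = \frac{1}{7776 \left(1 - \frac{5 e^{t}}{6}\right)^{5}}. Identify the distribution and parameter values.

The MGF M(t) = \frac{1}{7776 \left(1 - \frac{5 e^{t}}{6}\right)^{5}} is the standard form for the NegativeBinomial distribution.
Comparing with the known MGF formula identifies: NegBin(r=5, p=1/6), X = failures before r-th success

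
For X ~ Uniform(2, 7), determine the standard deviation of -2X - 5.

For X ~ Uniform(2, 7):
Var(X) = \frac{25}{12}
SD(X) = √(Var(X)) = √(\frac{25}{12}) = \frac{5 \sqrt{3}}{6}
SD(-2X - 5) = |-2| × SD(X) = 2 × \frac{5 \sqrt{3}}{6} = \frac{5 \sqrt{3}}{3}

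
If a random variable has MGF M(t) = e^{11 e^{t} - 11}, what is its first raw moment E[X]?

To find E[X], compute M^(1)(0):
M^(1)(t) = 11 e^{t} e^{11 e^{t} - 11}
M^(1)(0) = 11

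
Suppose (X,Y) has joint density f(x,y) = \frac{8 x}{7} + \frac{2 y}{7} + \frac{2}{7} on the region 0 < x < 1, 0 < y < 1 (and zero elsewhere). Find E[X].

E[X] = ∫_0^1 ∫_0^1 x × f(x,y) dy dx
= ∫_0^1 ∫_0^1 x × (\frac{8 x}{7} + \frac{2 y}{7} + \frac{2}{7}) dy dx
= \frac{25}{42}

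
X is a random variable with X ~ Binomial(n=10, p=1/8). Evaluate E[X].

For X ~ Binomial(n=10, p=1/8), the expected value is:
E[X] = \frac{5}{4}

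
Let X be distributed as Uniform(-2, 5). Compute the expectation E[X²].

Using the identity E[X²] = Var(X) + (E[X])²:
E[X] = \frac{3}{2}
Var(X) = \frac{49}{12}
E[X²] = \frac{49}{12} + (\frac{3}{2})²
= \frac{19}{3}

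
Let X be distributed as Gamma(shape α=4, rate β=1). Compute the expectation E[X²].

Using the identity E[X²] = Var(X) + (E[X])²:
E[X] = 4
Var(X) = 4
E[X²] = 4 + (4)²
= 20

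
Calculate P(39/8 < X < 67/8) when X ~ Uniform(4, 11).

P(39/8 < X < 67/8) = ∫_{39/8}^{67/8} f(x) dx
where f(x) = \frac{1}{7}
= \frac{1}{2}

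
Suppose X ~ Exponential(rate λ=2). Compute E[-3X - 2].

For X ~ Exponential(rate λ=2):
E[X] = \frac{1}{2}
E[-3X - 2] = -3 × E[X] - 2 = - \frac{7}{2}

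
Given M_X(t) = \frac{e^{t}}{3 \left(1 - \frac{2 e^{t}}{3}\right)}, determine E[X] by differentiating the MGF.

To find E[X], compute M^(1)(0):
M^(1)(t) = \frac{e^{t}}{3 \left(1 - \frac{2 e^{t}}{3}\right)} + \frac{2 e^{2 t}}{9 \left(1 - \frac{2 e^{t}}{3}\right)^{2}}
M^(1)(0) = 3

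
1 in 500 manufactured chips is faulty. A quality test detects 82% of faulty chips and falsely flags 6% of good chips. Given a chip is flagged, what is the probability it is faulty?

Let D = the rare event, + = positive/flagged.
P(D) = 1/500
P(+|D) = 82/100 = 41/50
P(+|D') = 6/100 = 3/50
P(+) = P(+|D)P(D) + P(+|D')P(D')
     = \frac{41}{50} × \frac{1}{500} + \frac{3}{50} × \frac{499}{500}
     = \frac{769}{12500}
P(D|+) = P(+|D)P(D)/P(+) = \frac{41}{1538}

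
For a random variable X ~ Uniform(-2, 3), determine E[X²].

Using the identity E[X²] = Var(X) + (E[X])²:
E[X] = \frac{1}{2}
Var(X) = \frac{25}{12}
E[X²] = \frac{25}{12} + (\frac{1}{2})²
= \frac{7}{3}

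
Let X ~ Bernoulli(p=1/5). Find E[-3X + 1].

For X ~ Bernoulli(p=1/5):
E[X] = \frac{1}{5}
E[-3X + 1] = -3 × E[X] + 1 = \frac{2}{5}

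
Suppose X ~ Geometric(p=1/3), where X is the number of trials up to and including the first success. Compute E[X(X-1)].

E[X(X-1)] = E[X² - X] = E[X²] - E[X]
E[X] = 3
E[X²] = Var(X) + (E[X])² = 6 + (3)² = 15
E[X(X-1)] = 15 - 3 = 12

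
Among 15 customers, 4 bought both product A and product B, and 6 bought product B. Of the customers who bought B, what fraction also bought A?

P(A ∩ B) = 4/15
P(B) = 6/15 = 2/5
P(A|B) = P(A ∩ B) / P(B) = (4/15) / (2/5) = 2/3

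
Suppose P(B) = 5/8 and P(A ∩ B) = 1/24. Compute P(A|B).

P(A|B) = P(A ∩ B) / P(B)
= (1/24) / (5/8)
= 1/15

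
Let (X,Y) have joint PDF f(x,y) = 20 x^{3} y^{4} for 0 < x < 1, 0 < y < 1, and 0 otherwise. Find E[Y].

E[Y] = ∫_0^1 ∫_0^1 y × f(x,y) dx dy
= \frac{5}{6}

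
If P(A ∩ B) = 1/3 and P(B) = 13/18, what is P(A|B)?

P(A|B) = P(A ∩ B) / P(B)
= (1/3) / (13/18)
= 6/13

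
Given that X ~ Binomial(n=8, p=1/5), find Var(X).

For X ~ Binomial(n=8, p=1/5):
Var(X) = \frac{32}{25}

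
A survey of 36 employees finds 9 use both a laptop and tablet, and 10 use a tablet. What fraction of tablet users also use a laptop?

P(A ∩ B) = 9/36 = 1/4
P(B) = 10/36 = 5/18
P(A|B) = P(A ∩ B) / P(B) = (1/4) / (5/18) = 9/10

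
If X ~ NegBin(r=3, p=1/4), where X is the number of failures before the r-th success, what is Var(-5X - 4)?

For X ~ NegBin(r=3, p=1/4), where X is the number of failures before the r-th success:
Var(X) = 36
Var(-5X - 4) = (-5)² × Var(X) = 25 × 36 = 900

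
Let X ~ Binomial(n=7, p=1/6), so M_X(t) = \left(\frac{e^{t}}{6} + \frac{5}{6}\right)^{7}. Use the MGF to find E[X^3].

To find E[X^3], compute M^(3)(0):
M^(1)(t) = \frac{7 \left(\frac{e^{t}}{6} + \frac{5}{6}\right)^{6} e^{t}}{6}
M^(2)(t) = \frac{7 \left(\frac{e^{t}}{6} + \frac{5}{6}\right)^{6} e^{t}}{6} + \frac{7 \left(\frac{e^{t}}{6} + \frac{5}{6}\right)^{5} e^{2 t}}{6}
M^(3)(t) = \frac{7 \left(\frac{e^{t}}{6} + \frac{5}{6}\right)^{6} e^{t}}{6} + \frac{7 \left(\frac{e^{t}}{6} + \frac{5}{6}\right)^{5} e^{2 t}}{2} + \frac{35 \left(\frac{e^{t}}{6} + \frac{5}{6}\right)^{4} e^{3 t}}{36}
M^(3)(0) = \frac{203}{36}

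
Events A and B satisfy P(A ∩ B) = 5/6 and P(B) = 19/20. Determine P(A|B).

P(A|B) = P(A ∩ B) / P(B)
= (5/6) / (19/20)
= 50/57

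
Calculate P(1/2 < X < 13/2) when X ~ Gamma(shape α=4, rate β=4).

P(1/2 < X < 13/2) = ∫_{1/2}^{13/2} f(x) dx
where f(x) = \frac{128 x^{3} e^{- 4 x}}{3}
= \frac{-9883 + 19 e^{24}}{3 e^{26}}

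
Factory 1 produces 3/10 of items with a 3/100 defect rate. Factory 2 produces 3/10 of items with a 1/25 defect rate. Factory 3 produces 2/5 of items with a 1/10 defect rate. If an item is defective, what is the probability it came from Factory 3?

Using Bayes' theorem:
P(F1) = 3/10, P(D|F1) = 3/100
P(F2) = 3/10, P(D|F2) = 1/25
P(F3) = 2/5, P(D|F3) = 1/10
P(D) = P(D|F1)P(F1) + P(D|F2)P(F2) + P(D|F3)P(F3)
     = \frac{61}{1000}
P(F3|D) = P(D|F3)P(F3) / P(D)
= \frac{40}{61}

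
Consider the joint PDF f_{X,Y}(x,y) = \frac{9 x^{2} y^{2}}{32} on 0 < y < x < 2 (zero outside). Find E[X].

f_X(x) = ∫_0^x \frac{9 x^{2} y^{2}}{32} dy = \frac{3 x^{5}}{32}
E[X] = ∫_0^2 x × (\frac{3 x^{5}}{32}) dx = \frac{12}{7}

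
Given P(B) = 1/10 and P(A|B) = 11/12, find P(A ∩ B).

By definition, P(A|B) = P(A ∩ B) / P(B)
So P(A ∩ B) = P(A|B) × P(B)
= 11/12 × 1/10
= 11/120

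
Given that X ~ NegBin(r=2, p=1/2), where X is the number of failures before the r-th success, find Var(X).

For X ~ NegBin(r=2, p=1/2), where X is the number of failures before the r-th success:
Var(X) = 4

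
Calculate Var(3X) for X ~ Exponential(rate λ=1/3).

For X ~ Exponential(rate λ=1/3):
Var(X) = 9
Var(3X) = (3)² × Var(X) = 9 × 9 = 81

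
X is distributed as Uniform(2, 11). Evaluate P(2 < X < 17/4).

P(2 < X < 17/4) = ∫_{2}^{17/4} f(x) dx
where f(x) = \frac{1}{9}
= \frac{1}{4}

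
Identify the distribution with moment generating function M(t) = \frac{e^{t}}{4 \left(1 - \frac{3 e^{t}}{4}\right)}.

The MGF M(t) = \frac{e^{t}}{4 \left(1 - \frac{3 e^{t}}{4}\right)} is the standard form for the Geometric distribution.
Comparing with the known MGF formula identifies: Geometric(p=1/4), X = trial number of first success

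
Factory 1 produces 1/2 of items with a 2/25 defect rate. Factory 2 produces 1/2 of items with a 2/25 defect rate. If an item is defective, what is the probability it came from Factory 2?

Using Bayes' theorem:
P(F1) = 1/2, P(D|F1) = 2/25
P(F2) = 1/2, P(D|F2) = 2/25
P(D) = P(D|F1)P(F1) + P(D|F2)P(F2)
     = \frac{2}{25}
P(F2|D) = P(D|F2)P(F2) / P(D)
= \frac{1}{2}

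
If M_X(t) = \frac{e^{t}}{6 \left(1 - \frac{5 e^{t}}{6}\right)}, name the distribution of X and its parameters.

The MGF M(t) = \frac{e^{t}}{6 \left(1 - \frac{5 e^{t}}{6}\right)} is the standard form for the Geometric distribution.
Comparing with the known MGF formula identifies: Geometric(p=1/6), X = trial number of first success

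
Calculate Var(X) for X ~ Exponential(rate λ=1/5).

For X ~ Exponential(rate λ=1/5):
Var(X) = 25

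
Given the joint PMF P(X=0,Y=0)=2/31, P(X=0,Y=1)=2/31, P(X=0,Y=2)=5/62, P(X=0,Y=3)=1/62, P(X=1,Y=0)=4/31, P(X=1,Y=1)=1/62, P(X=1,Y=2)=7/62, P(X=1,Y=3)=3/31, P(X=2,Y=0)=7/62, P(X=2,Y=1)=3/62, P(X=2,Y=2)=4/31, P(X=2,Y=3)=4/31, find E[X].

First find marginal of X:
P(X=0) = 7/31
P(X=1) = 11/31
P(X=2) = 13/31
E[X] = 0 × 7/31 + 1 × 11/31 + 2 × 13/31 = 37/31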